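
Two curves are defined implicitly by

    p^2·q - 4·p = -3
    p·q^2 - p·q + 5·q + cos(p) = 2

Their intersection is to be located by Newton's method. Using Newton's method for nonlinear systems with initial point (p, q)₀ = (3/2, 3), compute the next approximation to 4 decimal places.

At (3/2, 3): F = (3.7500, 22.070737).
Jacobian J = [[2·p·q - 4, p^2], [q^2 - q - sin(p), 2·p·q - p + 5]].
At the point, J = [[5.0000, 2.2500], [5.002505, 12.5000]] (det J = 51.244364).
Solving J·Δ = −F gives Δ = (0.0543, -1.7874).
Then the next iterate is (p, q)₁ = (1.5543, 1.2126).

(1.5543, 1.2126)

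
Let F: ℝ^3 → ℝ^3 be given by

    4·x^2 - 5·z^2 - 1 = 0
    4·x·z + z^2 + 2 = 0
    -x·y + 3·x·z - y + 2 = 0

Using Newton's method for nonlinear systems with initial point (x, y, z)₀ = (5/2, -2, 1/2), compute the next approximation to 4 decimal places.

At (5/2, -2, 1/2): F = (22.7500, 7.2500, 12.7500).
Jacobian J = [[8·x, 0, -10·z], [4·z, 0, 4·x + 2·z], [-y + 3·z, -x - 1, 3·x]].
At the point, J = [[20.0000, 0.0000, -5.0000], [2.0000, 0.0000, 11.0000], [3.5000, -3.5000, 7.5000]] (det J = 805.0000).
Solving J·Δ = −F gives Δ = (-1.2457, 1.4702, -0.4326).
Then the next iterate is (x, y, z)₁ = (1.2543, -0.5298, 0.0674).

(1.2543, -0.5298, 0.0674)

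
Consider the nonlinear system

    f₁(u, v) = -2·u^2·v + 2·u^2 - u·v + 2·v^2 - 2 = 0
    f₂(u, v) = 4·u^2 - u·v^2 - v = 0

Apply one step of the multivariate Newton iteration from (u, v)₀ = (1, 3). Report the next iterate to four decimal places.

At (1, 3): F = (9.0000, -8.0000).
Jacobian J = [[-4·u·v + 4·u - v, -2·u^2 - u + 4·v], [8·u - v^2, -2·u·v - 1]].
At the point, J = [[-11.0000, 9.0000], [-1.0000, -7.0000]] (det J = 86.0000).
Solving J·Δ = −F gives Δ = (-0.1047, -1.1279).
Then the next iterate is (u, v)₁ = (0.8953, 1.8721).

(0.8953, 1.8721)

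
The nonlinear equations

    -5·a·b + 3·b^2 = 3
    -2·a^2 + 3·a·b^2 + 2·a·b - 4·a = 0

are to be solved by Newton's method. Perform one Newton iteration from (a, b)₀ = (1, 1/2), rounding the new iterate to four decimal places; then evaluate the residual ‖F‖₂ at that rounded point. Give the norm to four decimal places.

3.3539

At (1, 1/2): F = (-4.7500, -4.2500).
Jacobian J = [[-5·b, -5·a + 6·b], [-4·a + 3·b^2 + 2·b - 4, 6·a·b + 2·a]].
At the point, J = [[-2.5000, -2.0000], [-6.2500, 5.0000]] (det J = -25.0000).
Solving J·Δ = −F gives Δ = (-1.2900, -0.7625).
Then the next iterate is (a, b)₁ = (-0.2900, -0.2625).
Re-evaluating at (-0.2900, -0.2625): F = (-3.173906, 1.084102), so ‖F‖₂ = 3.3539.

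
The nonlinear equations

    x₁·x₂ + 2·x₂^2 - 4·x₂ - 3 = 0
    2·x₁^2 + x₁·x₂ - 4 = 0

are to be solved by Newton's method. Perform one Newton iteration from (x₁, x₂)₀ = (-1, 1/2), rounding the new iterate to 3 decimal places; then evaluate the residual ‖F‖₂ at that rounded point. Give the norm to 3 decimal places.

At (-1, 1/2): F = (-5.000, -2.500).
Jacobian J = [[x₂, x₁ + 4·x₂ - 4], [4·x₁ + x₂, x₁]].
At the point, J = [[0.500, -3.000], [-3.500, -1.000]] (det J = -11.000).
Solving J·Δ = −F gives Δ = (-0.227, -1.705).
Then the next iterate is (x₁, x₂)₁ = (-1.227, -1.205).
Re-evaluating at (-1.227, -1.205): F = (6.20259, 0.48959), so ‖F‖₂ = 6.222.

6.222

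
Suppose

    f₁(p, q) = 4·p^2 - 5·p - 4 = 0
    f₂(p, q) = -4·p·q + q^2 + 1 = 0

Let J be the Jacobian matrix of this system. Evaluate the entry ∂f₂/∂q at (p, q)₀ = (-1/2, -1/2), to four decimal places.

∂f₂/∂q = -4·p + 2·q.
At (-1/2, -1/2) this is 1.0000.

1.0000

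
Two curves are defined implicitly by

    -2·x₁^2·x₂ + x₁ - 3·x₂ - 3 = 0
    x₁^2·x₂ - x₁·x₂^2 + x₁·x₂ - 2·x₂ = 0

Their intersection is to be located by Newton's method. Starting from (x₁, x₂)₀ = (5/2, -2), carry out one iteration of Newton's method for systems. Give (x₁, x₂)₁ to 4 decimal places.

(1.0867, -1.9470)

At (5/2, -2): F = (30.5000, -23.5000).
Jacobian J = [[-4·x₁·x₂ + 1, -2·x₁^2 - 3], [2·x₁·x₂ - x₂^2 + x₂, x₁^2 - 2·x₁·x₂ + x₁ - 2]].
At the point, J = [[21.0000, -15.5000], [-16.0000, 16.7500]] (det J = 103.7500).
Solving J·Δ = −F gives Δ = (-1.4133, 0.0530).
Then the next iterate is (x₁, x₂)₁ = (1.0867, -1.9470).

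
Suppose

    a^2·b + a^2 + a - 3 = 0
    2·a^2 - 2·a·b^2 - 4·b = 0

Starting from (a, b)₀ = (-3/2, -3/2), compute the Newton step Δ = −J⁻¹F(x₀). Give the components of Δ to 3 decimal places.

(3.866, -1.796)

At (-3/2, -3/2): F = (-5.625, 17.250).
Jacobian J = [[2·a·b + 2·a + 1, a^2], [4·a - 2·b^2, -4·a·b - 4]].
At the point, J = [[2.500, 2.250], [-10.500, -13.000]] (det J = -8.875).
Solving J·Δ = −F gives Δ = (3.866, -1.796).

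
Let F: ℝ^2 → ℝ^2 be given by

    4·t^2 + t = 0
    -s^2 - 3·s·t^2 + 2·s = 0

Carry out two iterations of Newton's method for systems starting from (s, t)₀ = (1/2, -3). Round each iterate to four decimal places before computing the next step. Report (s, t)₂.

(0.5744, -0.8505)

At (1/2, -3): F = (33.0000, -12.7500).
Jacobian J = [[0, 8·t + 1], [-2·s - 3·t^2 + 2, -6·s·t]].
At the point, J = [[0.0000, -23.0000], [-26.0000, 9.0000]] (det J = -598.0000).
Solving J·Δ = −F gives Δ = (0.0063, 1.4348).
Then the next iterate is (s, t)₁ = (0.5063, -1.5652).
Round to (0.5063, -1.5652) and repeat: F = (8.234204, -2.964818), J = [[0.0000, -11.5216], [-6.362153, 4.754765]].
Δ = (0.0681, 0.7147), so (s, t)₂ = (0.5744, -0.8505).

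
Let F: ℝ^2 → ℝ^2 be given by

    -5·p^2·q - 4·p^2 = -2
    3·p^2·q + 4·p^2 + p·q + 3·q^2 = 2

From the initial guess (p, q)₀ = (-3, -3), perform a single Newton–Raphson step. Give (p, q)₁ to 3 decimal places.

At (-3, -3): F = (101.000, -11.000).
Jacobian J = [[-10·p·q - 8·p, -5·p^2], [6·p·q + 8·p + q, 3·p^2 + p + 6·q]].
At the point, J = [[-66.000, -45.000], [27.000, 6.000]] (det J = 819.000).
Solving J·Δ = −F gives Δ = (-0.136, 2.443).
Then the next iterate is (p, q)₁ = (-3.136, -0.557).

(-3.136, -0.557)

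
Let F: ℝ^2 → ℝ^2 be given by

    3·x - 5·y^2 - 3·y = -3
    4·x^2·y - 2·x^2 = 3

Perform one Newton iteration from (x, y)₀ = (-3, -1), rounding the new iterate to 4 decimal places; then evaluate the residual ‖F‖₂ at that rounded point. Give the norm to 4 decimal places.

16.9894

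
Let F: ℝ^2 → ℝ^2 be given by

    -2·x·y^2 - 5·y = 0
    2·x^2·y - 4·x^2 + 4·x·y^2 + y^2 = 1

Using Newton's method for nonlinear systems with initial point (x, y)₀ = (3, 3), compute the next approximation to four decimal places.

At (3, 3): F = (-69.0000, 134.0000).
Jacobian J = [[-2·y^2, -4·x·y - 5], [4·x·y - 8·x + 4·y^2, 2·x^2 + 8·x·y + 2·y]].
At the point, J = [[-18.0000, -41.0000], [48.0000, 96.0000]] (det J = 240.0000).
Solving J·Δ = −F gives Δ = (4.7083, -3.7500).
Then the next iterate is (x, y)₁ = (7.7083, -0.7500).

(7.7083, -0.7500)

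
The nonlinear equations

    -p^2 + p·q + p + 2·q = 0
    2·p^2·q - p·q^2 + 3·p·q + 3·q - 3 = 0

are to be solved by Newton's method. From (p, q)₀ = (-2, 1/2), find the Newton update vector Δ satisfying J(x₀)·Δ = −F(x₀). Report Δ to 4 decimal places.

(1.0909, 0.4286)

At (-2, 1/2): F = (-6.0000, 0.0000).
Jacobian J = [[-2·p + q + 1, p + 2], [4·p·q - q^2 + 3·q, 2·p^2 - 2·p·q + 3·p + 3]].
At the point, J = [[5.5000, 0.0000], [-2.7500, 7.0000]] (det J = 38.5000).
Solving J·Δ = −F gives Δ = (1.0909, 0.4286).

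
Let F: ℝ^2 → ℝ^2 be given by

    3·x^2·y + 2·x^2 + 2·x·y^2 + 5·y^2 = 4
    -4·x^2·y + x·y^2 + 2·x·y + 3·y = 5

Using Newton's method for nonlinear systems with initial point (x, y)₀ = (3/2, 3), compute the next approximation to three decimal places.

(1.099, 1.680)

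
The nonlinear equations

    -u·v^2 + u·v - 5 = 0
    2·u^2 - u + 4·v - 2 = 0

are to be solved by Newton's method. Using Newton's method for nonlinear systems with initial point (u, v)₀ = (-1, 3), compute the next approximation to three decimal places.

(60.000, 76.000)

At (-1, 3): F = (1.000, 13.000).
Jacobian J = [[-v^2 + v, -2·u·v + u], [4·u - 1, 4]].
At the point, J = [[-6.000, 5.000], [-5.000, 4.000]] (det J = 1.000).
Solving J·Δ = −F gives Δ = (61.000, 73.000).
Then the next iterate is (u, v)₁ = (60.000, 76.000).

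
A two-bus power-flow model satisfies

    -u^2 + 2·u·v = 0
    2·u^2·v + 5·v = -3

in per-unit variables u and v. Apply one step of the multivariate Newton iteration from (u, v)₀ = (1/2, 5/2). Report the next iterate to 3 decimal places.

(0.757, -0.779)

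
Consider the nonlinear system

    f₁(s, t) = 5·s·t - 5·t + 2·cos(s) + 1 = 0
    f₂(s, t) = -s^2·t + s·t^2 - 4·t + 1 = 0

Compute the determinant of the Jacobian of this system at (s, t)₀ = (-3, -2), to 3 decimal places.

J = [[5·t - 2·sin(s), 5·s - 5], [-2·s·t + t^2, -s^2 + 2·s·t - 4]].
At the point, J = [[-9.71776, -20.000], [-8.000, -1.000]].
det J = -150.282.

-150.282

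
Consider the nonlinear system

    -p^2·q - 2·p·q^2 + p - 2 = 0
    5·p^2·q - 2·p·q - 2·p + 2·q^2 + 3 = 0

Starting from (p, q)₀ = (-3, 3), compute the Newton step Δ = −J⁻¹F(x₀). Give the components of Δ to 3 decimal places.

(1.282, -0.862)

At (-3, 3): F = (22.000, 180.000).
Jacobian J = [[-2·p·q - 2·q^2 + 1, -p^2 - 4·p·q], [10·p·q - 2·q - 2, 5·p^2 - 2·p + 4·q]].
At the point, J = [[1.000, 27.000], [-98.000, 63.000]] (det J = 2709.000).
Solving J·Δ = −F gives Δ = (1.282, -0.862).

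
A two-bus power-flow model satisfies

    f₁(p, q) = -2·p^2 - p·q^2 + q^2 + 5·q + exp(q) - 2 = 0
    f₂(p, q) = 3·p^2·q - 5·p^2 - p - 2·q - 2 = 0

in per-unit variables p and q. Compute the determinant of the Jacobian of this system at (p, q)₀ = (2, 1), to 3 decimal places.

-38.535

J = [[-4·p - q^2, -2·p·q + 2·q + exp(q) + 5], [6·p·q - 10·p - 1, 3·p^2 - 2]].
At the point, J = [[-9.000, 5.71828], [-9.000, 10.000]].
det J = -38.535.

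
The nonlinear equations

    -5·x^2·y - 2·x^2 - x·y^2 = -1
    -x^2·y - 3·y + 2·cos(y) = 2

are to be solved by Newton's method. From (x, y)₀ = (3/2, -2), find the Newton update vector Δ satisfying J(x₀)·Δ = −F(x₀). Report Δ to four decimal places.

(-0.1172, 2.0296)

At (3/2, -2): F = (13.0000, 7.667706).
Jacobian J = [[-10·x·y - 4·x - y^2, -5·x^2 - 2·x·y], [-2·x·y, -x^2 - 2·sin(y) - 3]].
At the point, J = [[20.0000, -5.2500], [6.0000, -3.431405]] (det J = -37.128103).
Solving J·Δ = −F gives Δ = (-0.1172, 2.0296).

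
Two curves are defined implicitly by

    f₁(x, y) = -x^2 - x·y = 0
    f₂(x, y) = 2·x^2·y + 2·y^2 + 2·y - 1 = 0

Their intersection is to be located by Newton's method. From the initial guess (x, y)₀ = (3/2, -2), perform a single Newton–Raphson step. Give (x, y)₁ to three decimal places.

(0.886, -1.091)

At (3/2, -2): F = (0.750, -6.000).
Jacobian J = [[-2·x - y, -x], [4·x·y, 2·x^2 + 4·y + 2]].
At the point, J = [[-1.000, -1.500], [-12.000, -1.500]] (det J = -16.500).
Solving J·Δ = −F gives Δ = (-0.614, 0.909).
Then the next iterate is (x, y)₁ = (0.886, -1.091).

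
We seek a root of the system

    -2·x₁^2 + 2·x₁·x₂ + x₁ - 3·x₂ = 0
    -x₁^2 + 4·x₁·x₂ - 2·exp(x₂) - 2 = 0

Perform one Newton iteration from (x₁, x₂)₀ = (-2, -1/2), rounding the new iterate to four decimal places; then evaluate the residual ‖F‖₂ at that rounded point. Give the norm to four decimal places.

At (-2, -1/2): F = (-6.5000, -3.213061).
Jacobian J = [[-4·x₁ + 2·x₂ + 1, 2·x₁ - 3], [-2·x₁ + 4·x₂, 4·x₁ - 2·exp(x₂)]].
At the point, J = [[8.0000, -7.0000], [2.0000, -9.213061]] (det J = -59.704491).
Solving J·Δ = −F gives Δ = (0.6263, -0.2128).
Then the next iterate is (x₁, x₂)₁ = (-1.3737, -0.7128).
Re-evaluating at (-1.3737, -0.7128): F = (-1.051057, -0.950897), so ‖F‖₂ = 1.4174.

1.4174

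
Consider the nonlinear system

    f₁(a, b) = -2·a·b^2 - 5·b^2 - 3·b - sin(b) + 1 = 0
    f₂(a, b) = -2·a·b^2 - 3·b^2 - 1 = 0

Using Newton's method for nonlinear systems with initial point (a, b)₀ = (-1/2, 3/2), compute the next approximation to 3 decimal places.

At (-1/2, 3/2): F = (-13.49749, -5.500).
Jacobian J = [[-2·b^2, -4·a·b - 10·b - cos(b) - 3], [-2·b^2, -4·a·b - 6·b]].
At the point, J = [[-4.500, -15.07074], [-4.500, -6.000]] (det J = -40.81832).
Solving J·Δ = −F gives Δ = (-0.047, -0.882).
Then the next iterate is (a, b)₁ = (-0.547, 0.618).

(-0.547, 0.618)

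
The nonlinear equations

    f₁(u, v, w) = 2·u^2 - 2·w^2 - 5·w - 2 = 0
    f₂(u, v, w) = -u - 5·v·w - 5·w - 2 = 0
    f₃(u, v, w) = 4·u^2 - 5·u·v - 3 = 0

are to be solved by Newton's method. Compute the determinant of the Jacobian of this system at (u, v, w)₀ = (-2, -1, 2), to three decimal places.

1560.000

J = [[4·u, 0, -4·w - 5], [-1, -5·w, -5·v - 5], [8·u - 5·v, -5·u, 0]].
At the point, J = [[-8.000, 0.000, -13.000], [-1.000, -10.000, 0.000], [-11.000, 10.000, 0.000]].
det J = 1560.000.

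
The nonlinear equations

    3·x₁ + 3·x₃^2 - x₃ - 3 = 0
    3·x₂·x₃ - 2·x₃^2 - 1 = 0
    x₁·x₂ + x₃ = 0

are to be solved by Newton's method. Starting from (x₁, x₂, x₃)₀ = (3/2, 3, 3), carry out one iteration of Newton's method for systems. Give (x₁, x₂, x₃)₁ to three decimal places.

(0.068, 1.695, 1.753)

At (3/2, 3, 3): F = (25.500, 8.000, 7.500).
Jacobian J = [[3, 0, 6·x₃ - 1], [0, 3·x₃, 3·x₂ - 4·x₃], [x₂, x₁, 1]].
At the point, J = [[3.000, 0.000, 17.000], [0.000, 9.000, -3.000], [3.000, 1.500, 1.000]] (det J = -418.500).
Solving J·Δ = −F gives Δ = (-1.432, -1.305, -1.247).
Then the next iterate is (x₁, x₂, x₃)₁ = (0.068, 1.695, 1.753).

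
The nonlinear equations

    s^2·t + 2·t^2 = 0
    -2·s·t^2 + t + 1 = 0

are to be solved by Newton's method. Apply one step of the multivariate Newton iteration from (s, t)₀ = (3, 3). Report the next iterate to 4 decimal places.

At (3, 3): F = (45.0000, -50.0000).
Jacobian J = [[2·s·t, s^2 + 4·t], [-2·t^2, -4·s·t + 1]].
At the point, J = [[18.0000, 21.0000], [-18.0000, -35.0000]] (det J = -252.0000).
Solving J·Δ = −F gives Δ = (-2.0833, -0.3571).
Then the next iterate is (s, t)₁ = (0.9167, 2.6429).

(0.9167, 2.6429)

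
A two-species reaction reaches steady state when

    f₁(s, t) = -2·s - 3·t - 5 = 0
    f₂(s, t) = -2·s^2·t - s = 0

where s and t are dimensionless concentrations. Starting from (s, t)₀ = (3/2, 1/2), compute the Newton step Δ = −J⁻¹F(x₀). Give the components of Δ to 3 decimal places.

At (3/2, 1/2): F = (-9.500, -3.750).
Jacobian J = [[-2, -3], [-4·s·t - 1, -2·s^2]].
At the point, J = [[-2.000, -3.000], [-4.000, -4.500]] (det J = -3.000).
Solving J·Δ = −F gives Δ = (10.500, -10.167).

(10.500, -10.167)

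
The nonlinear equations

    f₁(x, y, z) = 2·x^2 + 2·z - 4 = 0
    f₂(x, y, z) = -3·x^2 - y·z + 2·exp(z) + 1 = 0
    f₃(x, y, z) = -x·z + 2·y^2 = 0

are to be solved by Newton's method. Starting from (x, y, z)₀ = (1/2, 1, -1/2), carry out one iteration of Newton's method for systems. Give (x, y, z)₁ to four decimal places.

At (1/2, 1, -1/2): F = (-4.5000, 1.963061, 2.2500).
Jacobian J = [[4·x, 0, 2], [-6·x, -z, -y + 2·exp(z)], [-z, 4·y, -x]].
At the point, J = [[2.0000, 0.0000, 2.0000], [-3.0000, 0.5000, 0.213061], [0.5000, 4.0000, -0.5000]] (det J = -26.704491).
Solving J·Δ = −F gives Δ = (0.6896, -0.4536, 1.5604).
Then the next iterate is (x, y, z)₁ = (1.1896, 0.5464, 1.0604).

(1.1896, 0.5464, 1.0604)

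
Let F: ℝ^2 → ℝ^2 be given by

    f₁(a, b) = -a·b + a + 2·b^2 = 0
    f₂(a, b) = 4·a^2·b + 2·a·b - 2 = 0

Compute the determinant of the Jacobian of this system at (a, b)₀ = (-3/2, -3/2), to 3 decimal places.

82.500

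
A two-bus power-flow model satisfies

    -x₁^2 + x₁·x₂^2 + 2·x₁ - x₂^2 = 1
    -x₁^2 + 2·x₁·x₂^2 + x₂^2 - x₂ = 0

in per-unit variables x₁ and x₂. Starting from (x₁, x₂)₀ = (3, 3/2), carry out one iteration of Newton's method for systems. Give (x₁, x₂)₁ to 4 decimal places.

At (3, 3/2): F = (0.5000, 5.2500).
Jacobian J = [[-2·x₁ + x₂^2 + 2, 2·x₁·x₂ - 2·x₂], [-2·x₁ + 2·x₂^2, 4·x₁·x₂ + 2·x₂ - 1]].
At the point, J = [[-1.7500, 6.0000], [-1.5000, 20.0000]] (det J = -26.0000).
Solving J·Δ = −F gives Δ = (-0.8269, -0.3245).
Then the next iterate is (x₁, x₂)₁ = (2.1731, 1.1755).

(2.1731, 1.1755)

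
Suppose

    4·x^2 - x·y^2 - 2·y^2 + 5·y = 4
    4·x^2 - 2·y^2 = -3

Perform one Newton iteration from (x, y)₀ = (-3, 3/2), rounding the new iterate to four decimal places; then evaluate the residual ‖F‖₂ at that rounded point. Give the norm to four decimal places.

13.6185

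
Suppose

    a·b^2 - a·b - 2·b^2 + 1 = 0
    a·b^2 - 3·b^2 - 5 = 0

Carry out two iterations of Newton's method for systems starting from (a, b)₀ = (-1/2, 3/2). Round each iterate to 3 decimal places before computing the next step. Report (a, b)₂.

(5.677, 1.395)

At (-1/2, 3/2): F = (-3.875, -12.875).
Jacobian J = [[b^2 - b, 2·a·b - a - 4·b], [b^2, 2·a·b - 6·b]].
At the point, J = [[0.750, -7.000], [2.250, -10.500]] (det J = 7.875).
Solving J·Δ = −F gives Δ = (6.278, 0.119).
Then the next iterate is (a, b)₁ = (5.778, 1.619).
Round to (5.778, 1.619) and repeat: F = (1.54816, 2.28159), J = [[1.00216, 6.45516], [2.62116, 8.99516]].
Δ = (-0.101, -0.224), so (a, b)₂ = (5.677, 1.395).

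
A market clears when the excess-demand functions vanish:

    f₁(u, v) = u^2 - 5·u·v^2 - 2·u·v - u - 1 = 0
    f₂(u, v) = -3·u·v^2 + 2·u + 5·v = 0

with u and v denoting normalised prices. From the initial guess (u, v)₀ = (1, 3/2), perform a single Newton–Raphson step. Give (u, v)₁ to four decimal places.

At (1, 3/2): F = (-15.2500, 2.7500).
Jacobian J = [[2·u - 5·v^2 - 2·v - 1, -10·u·v - 2·u], [-3·v^2 + 2, -6·u·v + 5]].
At the point, J = [[-13.2500, -17.0000], [-4.7500, -4.0000]] (det J = -27.7500).
Solving J·Δ = −F gives Δ = (3.8829, -3.9234).
Then the next iterate is (u, v)₁ = (4.8829, -2.4234).

(4.8829, -2.4234)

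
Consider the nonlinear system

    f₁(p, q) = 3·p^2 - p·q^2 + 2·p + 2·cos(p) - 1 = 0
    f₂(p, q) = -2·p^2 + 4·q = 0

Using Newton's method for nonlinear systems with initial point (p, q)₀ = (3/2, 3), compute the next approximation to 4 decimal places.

(2.4090, 2.4884)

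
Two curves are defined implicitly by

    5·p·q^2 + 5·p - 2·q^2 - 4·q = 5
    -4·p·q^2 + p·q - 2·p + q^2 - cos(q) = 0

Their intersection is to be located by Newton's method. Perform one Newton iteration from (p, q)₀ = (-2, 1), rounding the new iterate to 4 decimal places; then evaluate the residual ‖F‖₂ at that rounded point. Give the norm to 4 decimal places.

289.8208

At (-2, 1): F = (-31.0000, 10.459698).
Jacobian J = [[5·q^2 + 5, 10·p·q - 4·q - 4], [-4·q^2 + q - 2, -8·p·q + p + 2·q + sin(q)]].
At the point, J = [[10.0000, -28.0000], [-5.0000, 16.841471]] (det J = 28.414710).
Solving J·Δ = −F gives Δ = (8.0667, 1.7738).
Then the next iterate is (p, q)₁ = (6.0667, 2.7738).
Re-evaluating at (6.0667, 2.7738): F = (232.235298, -173.386443), so ‖F‖₂ = 289.8208.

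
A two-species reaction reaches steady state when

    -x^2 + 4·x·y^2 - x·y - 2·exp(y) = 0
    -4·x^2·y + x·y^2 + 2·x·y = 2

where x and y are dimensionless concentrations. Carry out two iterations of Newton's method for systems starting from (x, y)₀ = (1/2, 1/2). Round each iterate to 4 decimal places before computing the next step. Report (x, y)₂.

(-0.1206, -0.9032)

At (1/2, 1/2): F = (-3.297443, -1.8750).
Jacobian J = [[-2·x + 4·y^2 - y, 8·x·y - x - 2·exp(y)], [-8·x·y + y^2 + 2·y, -4·x^2 + 2·x·y + 2·x]].
At the point, J = [[-0.5000, -1.797443], [-0.7500, 0.5000]] (det J = -1.598082).
Solving J·Δ = −F gives Δ = (-3.1406, -0.9609).
Then the next iterate is (x, y)₁ = (-2.6406, -0.4609).
Round to (-2.6406, -0.4609) and repeat: F = (-11.695010, 12.728161), J = [[6.591815, 11.115589], [-10.445792, -30.738168]].
Δ = (2.5200, -0.4423), so (x, y)₂ = (-0.1206, -0.9032).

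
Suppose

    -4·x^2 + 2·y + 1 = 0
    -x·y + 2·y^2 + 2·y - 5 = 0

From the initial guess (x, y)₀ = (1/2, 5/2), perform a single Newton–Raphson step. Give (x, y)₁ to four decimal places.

(1.3537, 1.7073)

At (1/2, 5/2): F = (5.0000, 11.2500).
Jacobian J = [[-8·x, 2], [-y, -x + 4·y + 2]].
At the point, J = [[-4.0000, 2.0000], [-2.5000, 11.5000]] (det J = -41.0000).
Solving J·Δ = −F gives Δ = (0.8537, -0.7927).
Then the next iterate is (x, y)₁ = (1.3537, 1.7073).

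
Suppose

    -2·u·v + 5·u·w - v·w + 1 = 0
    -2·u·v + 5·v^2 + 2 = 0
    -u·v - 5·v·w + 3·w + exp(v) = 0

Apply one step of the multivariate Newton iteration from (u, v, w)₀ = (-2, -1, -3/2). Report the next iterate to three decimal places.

At (-2, -1, -3/2): F = (10.500, 3.000, -13.63212).
Jacobian J = [[-2·v + 5·w, -2·u - w, 5·u - v], [-2·v, -2·u + 10·v, 0], [-v, -u - 5·w + exp(v), -5·v + 3]].
At the point, J = [[-5.500, 5.500, -9.000], [2.000, -6.000, 0.000], [1.000, 9.86788, 8.000]] (det J = -55.62183).
Solving J·Δ = −F gives Δ = (-2.990, -0.497, 2.690).
Then the next iterate is (u, v, w)₁ = (-4.990, -1.497, 1.190).

(-4.990, -1.497, 1.190)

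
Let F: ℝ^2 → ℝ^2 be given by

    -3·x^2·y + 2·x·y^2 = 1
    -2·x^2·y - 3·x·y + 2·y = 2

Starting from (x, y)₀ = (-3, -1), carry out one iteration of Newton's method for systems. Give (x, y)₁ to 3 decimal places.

At (-3, -1): F = (20.000, 5.000).
Jacobian J = [[-6·x·y + 2·y^2, -3·x^2 + 4·x·y], [-4·x·y - 3·y, -2·x^2 - 3·x + 2]].
At the point, J = [[-16.000, -15.000], [-9.000, -7.000]] (det J = -23.000).
Solving J·Δ = −F gives Δ = (-2.826, 4.348).
Then the next iterate is (x, y)₁ = (-5.826, 3.348).

(-5.826, 3.348)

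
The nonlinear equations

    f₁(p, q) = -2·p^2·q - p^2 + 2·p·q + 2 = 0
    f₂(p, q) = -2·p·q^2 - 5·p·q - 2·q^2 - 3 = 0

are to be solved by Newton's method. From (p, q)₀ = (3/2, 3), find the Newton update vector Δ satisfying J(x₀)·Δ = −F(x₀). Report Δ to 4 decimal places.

(-0.1411, -1.7558)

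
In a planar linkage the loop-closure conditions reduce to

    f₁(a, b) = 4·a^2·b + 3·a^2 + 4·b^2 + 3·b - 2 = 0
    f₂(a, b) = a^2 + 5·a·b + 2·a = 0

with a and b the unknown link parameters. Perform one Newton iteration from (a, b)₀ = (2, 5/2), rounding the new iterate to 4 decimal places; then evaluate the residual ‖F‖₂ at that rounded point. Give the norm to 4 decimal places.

At (2, 5/2): F = (82.5000, 33.0000).
Jacobian J = [[8·a·b + 6·a, 4·a^2 + 8·b + 3], [2·a + 5·b + 2, 5·a]].
At the point, J = [[52.0000, 39.0000], [18.5000, 10.0000]] (det J = -201.5000).
Solving J·Δ = −F gives Δ = (-2.2928, 0.9417).
Then the next iterate is (a, b)₁ = (-0.2928, 3.4417).
Re-evaluating at (-0.2928, 3.4417): F = (57.143744, -5.538517), so ‖F‖₂ = 57.4115.

57.4115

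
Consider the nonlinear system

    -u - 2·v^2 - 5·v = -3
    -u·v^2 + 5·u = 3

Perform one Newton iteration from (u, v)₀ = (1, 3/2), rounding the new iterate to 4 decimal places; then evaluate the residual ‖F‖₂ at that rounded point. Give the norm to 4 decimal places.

2.5849

At (1, 3/2): F = (-10.0000, -0.2500).
Jacobian J = [[-1, -4·v - 5], [-v^2 + 5, -2·u·v]].
At the point, J = [[-1.0000, -11.0000], [2.7500, -3.0000]] (det J = 33.2500).
Solving J·Δ = −F gives Δ = (-0.8195, -0.8346).
Then the next iterate is (u, v)₁ = (0.1805, 0.6654).
Re-evaluating at (0.1805, 0.6654): F = (-1.393014, -2.177418), so ‖F‖₂ = 2.5849.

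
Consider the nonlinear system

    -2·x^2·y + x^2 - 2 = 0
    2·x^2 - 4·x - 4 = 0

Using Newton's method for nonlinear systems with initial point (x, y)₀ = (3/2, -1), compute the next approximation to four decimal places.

At (3/2, -1): F = (4.7500, -5.5000).
Jacobian J = [[-4·x·y + 2·x, -2·x^2], [4·x - 4, 0]].
At the point, J = [[9.0000, -4.5000], [2.0000, 0.0000]] (det J = 9.0000).
Solving J·Δ = −F gives Δ = (2.7500, 6.5556).
Then the next iterate is (x, y)₁ = (4.2500, 5.5556).

(4.2500, 5.5556)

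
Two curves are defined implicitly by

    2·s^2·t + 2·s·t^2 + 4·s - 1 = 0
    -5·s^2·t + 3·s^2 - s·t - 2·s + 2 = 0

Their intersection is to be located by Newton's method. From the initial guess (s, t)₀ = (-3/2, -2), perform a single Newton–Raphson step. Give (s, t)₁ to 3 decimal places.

(-0.908, -1.165)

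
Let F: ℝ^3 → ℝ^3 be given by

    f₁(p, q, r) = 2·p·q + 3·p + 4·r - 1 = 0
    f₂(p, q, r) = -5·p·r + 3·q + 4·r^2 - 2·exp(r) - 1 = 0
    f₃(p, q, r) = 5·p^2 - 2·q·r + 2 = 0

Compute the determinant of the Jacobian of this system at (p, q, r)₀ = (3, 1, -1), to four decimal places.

-4325.0790

J = [[2·q + 3, 2·p, 4], [-5·r, 3, -5·p + 8·r - 2·exp(r)], [10·p, -2·r, -2·q]].
At the point, J = [[5.0000, 6.0000, 4.0000], [5.0000, 3.0000, -23.735759], [30.0000, 2.0000, -2.0000]].
det J = -4325.0790.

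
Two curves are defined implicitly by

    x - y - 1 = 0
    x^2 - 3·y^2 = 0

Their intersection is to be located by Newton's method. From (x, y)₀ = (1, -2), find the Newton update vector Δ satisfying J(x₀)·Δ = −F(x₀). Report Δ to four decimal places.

(-0.9286, 1.0714)

At (1, -2): F = (2.0000, -11.0000).
Jacobian J = [[1, -1], [2·x, -6·y]].
At the point, J = [[1.0000, -1.0000], [2.0000, 12.0000]] (det J = 14.0000).
Solving J·Δ = −F gives Δ = (-0.9286, 1.0714).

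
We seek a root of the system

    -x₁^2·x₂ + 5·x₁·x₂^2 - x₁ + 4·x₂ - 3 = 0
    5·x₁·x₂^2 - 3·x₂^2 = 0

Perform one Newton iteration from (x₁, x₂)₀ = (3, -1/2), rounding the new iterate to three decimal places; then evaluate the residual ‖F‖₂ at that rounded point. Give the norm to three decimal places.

17.033

At (3, -1/2): F = (0.250, 3.000).
Jacobian J = [[-2·x₁·x₂ + 5·x₂^2 - 1, -x₁^2 + 10·x₁·x₂ + 4], [5·x₂^2, 10·x₁·x₂ - 6·x₂]].
At the point, J = [[3.250, -20.000], [1.250, -12.000]] (det J = -14.000).
Solving J·Δ = −F gives Δ = (4.071, 0.674).
Then the next iterate is (x₁, x₂)₁ = (7.071, 0.174).
Re-evaluating at (7.071, 0.174): F = (-17.00443, 0.97958), so ‖F‖₂ = 17.033.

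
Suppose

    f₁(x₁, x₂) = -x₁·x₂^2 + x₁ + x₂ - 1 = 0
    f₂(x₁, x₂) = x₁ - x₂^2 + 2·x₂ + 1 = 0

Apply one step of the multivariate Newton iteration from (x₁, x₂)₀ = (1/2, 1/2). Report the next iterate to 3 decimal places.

At (1/2, 1/2): F = (-0.125, 2.250).
Jacobian J = [[-x₂^2 + 1, -2·x₁·x₂ + 1], [1, -2·x₂ + 2]].
At the point, J = [[0.750, 0.500], [1.000, 1.000]] (det J = 0.250).
Solving J·Δ = −F gives Δ = (5.000, -7.250).
Then the next iterate is (x₁, x₂)₁ = (5.500, -6.750).

(5.500, -6.750)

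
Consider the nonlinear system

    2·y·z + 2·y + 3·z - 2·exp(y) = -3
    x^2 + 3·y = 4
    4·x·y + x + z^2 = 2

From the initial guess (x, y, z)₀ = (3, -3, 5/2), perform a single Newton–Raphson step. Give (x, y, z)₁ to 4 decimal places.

At (3, -3, 5/2): F = (-10.599574, -4.0000, -28.7500).
Jacobian J = [[0, 2·z - 2·exp(y) + 2, 2·y + 3], [2·x, 3, 0], [4·y + 1, 4·x, 2·z]].
At the point, J = [[0.0000, 6.900426, -3.0000], [6.0000, 3.0000, 0.0000], [-11.0000, 12.0000, 5.0000]] (det J = -522.012776).
Solving J·Δ = −F gives Δ = (-0.2600, 1.8534, 0.7298).
Then the next iterate is (x, y, z)₁ = (2.7400, -1.1466, 3.2298).

(2.7400, -1.1466, 3.2298)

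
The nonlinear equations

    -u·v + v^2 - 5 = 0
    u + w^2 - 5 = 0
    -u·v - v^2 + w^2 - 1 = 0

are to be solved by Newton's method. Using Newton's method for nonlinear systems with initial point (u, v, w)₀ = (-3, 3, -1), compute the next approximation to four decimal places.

At (-3, 3, -1): F = (13.0000, -7.0000, 0.0000).
Jacobian J = [[-v, -u + 2·v, 0], [1, 0, 2·w], [-v, -u - 2·v, 2·w]].
At the point, J = [[-3.0000, 9.0000, 0.0000], [1.0000, 0.0000, -2.0000], [-3.0000, -3.0000, -2.0000]] (det J = 90.0000).
Solving J·Δ = −F gives Δ = (2.2667, -0.6889, -2.3667).
Then the next iterate is (u, v, w)₁ = (-0.7333, 2.3111, -3.3667).

(-0.7333, 2.3111, -3.3667)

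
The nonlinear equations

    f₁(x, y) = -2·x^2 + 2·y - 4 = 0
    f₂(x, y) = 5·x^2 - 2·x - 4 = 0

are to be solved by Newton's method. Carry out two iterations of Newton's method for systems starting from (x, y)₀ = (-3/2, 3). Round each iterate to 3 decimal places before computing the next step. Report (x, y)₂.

At (-3/2, 3): F = (-2.500, 10.250).
Jacobian J = [[-4·x, 2], [10·x - 2, 0]].
At the point, J = [[6.000, 2.000], [-17.000, 0.000]] (det J = 34.000).
Solving J·Δ = −F gives Δ = (0.603, -0.559).
Then the next iterate is (x, y)₁ = (-0.897, 2.441).
Round to (-0.897, 2.441) and repeat: F = (-0.72722, 1.81704), J = [[3.588, 2.000], [-10.970, 0.000]].
Δ = (0.166, 0.066), so (x, y)₂ = (-0.731, 2.507).

(-0.731, 2.507)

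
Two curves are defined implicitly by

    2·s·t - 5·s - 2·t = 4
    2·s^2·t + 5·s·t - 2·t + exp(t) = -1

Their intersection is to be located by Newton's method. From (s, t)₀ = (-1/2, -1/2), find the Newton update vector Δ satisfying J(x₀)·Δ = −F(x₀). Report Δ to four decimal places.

(-0.6822, 1.3643)

At (-1/2, -1/2): F = (0.0000, 3.606531).
Jacobian J = [[2·t - 5, 2·s - 2], [4·s·t + 5·t, 2·s^2 + 5·s + exp(t) - 2]].
At the point, J = [[-6.0000, -3.0000], [-1.5000, -3.393469]] (det J = 15.860816).
Solving J·Δ = −F gives Δ = (-0.6822, 1.3643).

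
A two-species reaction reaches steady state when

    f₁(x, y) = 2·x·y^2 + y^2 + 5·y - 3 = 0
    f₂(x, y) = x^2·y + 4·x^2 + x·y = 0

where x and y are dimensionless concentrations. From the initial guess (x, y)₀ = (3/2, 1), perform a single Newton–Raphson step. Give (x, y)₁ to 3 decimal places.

At (3/2, 1): F = (6.000, 12.750).
Jacobian J = [[2·y^2, 4·x·y + 2·y + 5], [2·x·y + 8·x + y, x^2 + x]].
At the point, J = [[2.000, 13.000], [16.000, 3.750]] (det J = -200.500).
Solving J·Δ = −F gives Δ = (-0.714, -0.352).
Then the next iterate is (x, y)₁ = (0.786, 0.648).

(0.786, 0.648)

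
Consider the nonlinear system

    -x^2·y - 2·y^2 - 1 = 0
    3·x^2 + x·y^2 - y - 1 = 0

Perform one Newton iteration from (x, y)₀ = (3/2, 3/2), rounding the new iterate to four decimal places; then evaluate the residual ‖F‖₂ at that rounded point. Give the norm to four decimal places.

3.5146

At (3/2, 3/2): F = (-8.8750, 7.6250).
Jacobian J = [[-2·x·y, -x^2 - 4·y], [6·x + y^2, 2·x·y - 1]].
At the point, J = [[-4.5000, -8.2500], [11.2500, 3.5000]] (det J = 77.0625).
Solving J·Δ = −F gives Δ = (-0.4132, -0.8504).
Then the next iterate is (x, y)₁ = (1.0868, 0.6496).
Re-evaluating at (1.0868, 0.6496): F = (-2.611225, 2.352411), so ‖F‖₂ = 3.5146.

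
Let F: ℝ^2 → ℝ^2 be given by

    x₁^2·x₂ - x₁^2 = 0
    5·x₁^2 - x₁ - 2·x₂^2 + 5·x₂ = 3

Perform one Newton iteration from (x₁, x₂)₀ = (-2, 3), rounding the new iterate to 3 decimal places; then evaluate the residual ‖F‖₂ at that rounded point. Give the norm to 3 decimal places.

At (-2, 3): F = (8.000, 16.000).
Jacobian J = [[2·x₁·x₂ - 2·x₁, x₁^2], [10·x₁ - 1, -4·x₂ + 5]].
At the point, J = [[-8.000, 4.000], [-21.000, -7.000]] (det J = 140.000).
Solving J·Δ = −F gives Δ = (0.857, -0.286).
Then the next iterate is (x₁, x₂)₁ = (-1.143, 2.714).
Re-evaluating at (-1.143, 2.714): F = (2.23925, 3.51365), so ‖F‖₂ = 4.167.

4.167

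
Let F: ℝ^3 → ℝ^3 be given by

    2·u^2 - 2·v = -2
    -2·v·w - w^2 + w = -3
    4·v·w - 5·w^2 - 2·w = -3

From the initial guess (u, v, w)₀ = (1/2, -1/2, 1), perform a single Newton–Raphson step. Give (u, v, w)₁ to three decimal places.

(0.750, 1.500, 1.143)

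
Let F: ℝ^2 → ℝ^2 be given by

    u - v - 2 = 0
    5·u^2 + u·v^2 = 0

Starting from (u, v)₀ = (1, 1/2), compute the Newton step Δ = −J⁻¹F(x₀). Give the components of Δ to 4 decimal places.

(-0.3333, -1.8333)

At (1, 1/2): F = (-1.5000, 5.2500).
Jacobian J = [[1, -1], [10·u + v^2, 2·u·v]].
At the point, J = [[1.0000, -1.0000], [10.2500, 1.0000]] (det J = 11.2500).
Solving J·Δ = −F gives Δ = (-0.3333, -1.8333).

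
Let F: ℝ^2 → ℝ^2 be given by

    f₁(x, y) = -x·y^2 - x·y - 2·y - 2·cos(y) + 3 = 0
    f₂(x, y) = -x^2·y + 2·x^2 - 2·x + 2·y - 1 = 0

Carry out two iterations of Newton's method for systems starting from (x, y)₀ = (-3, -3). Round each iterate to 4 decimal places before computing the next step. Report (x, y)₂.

At (-3, -3): F = (28.979985, 44.0000).
Jacobian J = [[-y^2 - y, -2·x·y - x + 2·sin(y) - 2], [-2·x·y + 4·x - 2, -x^2 + 2]].
At the point, J = [[-6.0000, -17.282240], [-32.0000, -7.0000]] (det J = -511.031681).
Solving J·Δ = −F gives Δ = (1.0910, 1.2981).
Then the next iterate is (x, y)₁ = (-1.9090, -1.7019).
Round to (-1.9090, -1.7019) and repeat: F = (8.945679, 12.904964), J = [[-1.194564, -8.571691], [-16.133854, -1.644281]].
Δ = (0.7035, 0.9456), so (x, y)₂ = (-1.2055, -0.7563).

(-1.2055, -0.7563)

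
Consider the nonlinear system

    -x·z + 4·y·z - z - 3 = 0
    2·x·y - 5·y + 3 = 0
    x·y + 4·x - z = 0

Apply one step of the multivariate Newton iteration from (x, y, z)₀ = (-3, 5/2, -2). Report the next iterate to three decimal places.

At (-3, 5/2, -2): F = (-27.000, -24.500, -17.500).
Jacobian J = [[-z, 4·z, -x + 4·y - 1], [2·y, 2·x - 5, 0], [y + 4, x, -1]].
At the point, J = [[2.000, -8.000, 12.000], [5.000, -11.000, 0.000], [6.500, -3.000, -1.000]] (det J = 660.000).
Solving J·Δ = −F gives Δ = (2.317, -1.174, 1.081).
Then the next iterate is (x, y, z)₁ = (-0.683, 1.326, -0.919).

(-0.683, 1.326, -0.919)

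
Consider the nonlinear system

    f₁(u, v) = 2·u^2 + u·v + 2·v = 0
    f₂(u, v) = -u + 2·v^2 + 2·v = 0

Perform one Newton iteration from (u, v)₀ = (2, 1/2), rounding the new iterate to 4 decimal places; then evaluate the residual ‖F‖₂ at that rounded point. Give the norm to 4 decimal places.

2.6108

At (2, 1/2): F = (10.0000, -0.5000).
Jacobian J = [[4·u + v, u + 2], [-1, 4·v + 2]].
At the point, J = [[8.5000, 4.0000], [-1.0000, 4.0000]] (det J = 38.0000).
Solving J·Δ = −F gives Δ = (-1.1053, -0.1513).
Then the next iterate is (u, v)₁ = (0.8947, 0.3487).
Re-evaluating at (0.8947, 0.3487): F = (2.610358, 0.045883), so ‖F‖₂ = 2.6108.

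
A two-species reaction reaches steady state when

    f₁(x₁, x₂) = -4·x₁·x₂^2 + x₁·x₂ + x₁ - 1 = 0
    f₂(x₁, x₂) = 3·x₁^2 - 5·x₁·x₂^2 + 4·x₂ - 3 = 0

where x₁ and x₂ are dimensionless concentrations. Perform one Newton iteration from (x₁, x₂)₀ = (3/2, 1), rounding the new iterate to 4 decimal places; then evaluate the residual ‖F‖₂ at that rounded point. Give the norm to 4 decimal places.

At (3/2, 1): F = (-4.0000, 0.2500).
Jacobian J = [[-4·x₂^2 + x₂ + 1, -8·x₁·x₂ + x₁], [6·x₁ - 5·x₂^2, -10·x₁·x₂ + 4]].
At the point, J = [[-2.0000, -10.5000], [4.0000, -11.0000]] (det J = 64.0000).
Solving J·Δ = −F gives Δ = (-0.7285, -0.2422).
Then the next iterate is (x₁, x₂)₁ = (0.7715, 0.7578).
Re-evaluating at (0.7715, 0.7578): F = (-1.416026, -0.398374), so ‖F‖₂ = 1.4710.

1.4710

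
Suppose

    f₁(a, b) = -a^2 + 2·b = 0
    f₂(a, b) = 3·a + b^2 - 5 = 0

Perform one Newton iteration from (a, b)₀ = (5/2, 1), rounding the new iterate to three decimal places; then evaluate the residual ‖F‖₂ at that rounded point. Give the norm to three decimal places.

0.942

At (5/2, 1): F = (-4.250, 3.500).
Jacobian J = [[-2·a, 2], [3, 2·b]].
At the point, J = [[-5.000, 2.000], [3.000, 2.000]] (det J = -16.000).
Solving J·Δ = −F gives Δ = (-0.969, -0.297).
Then the next iterate is (a, b)₁ = (1.531, 0.703).
Re-evaluating at (1.531, 0.703): F = (-0.93796, 0.08721), so ‖F‖₂ = 0.942.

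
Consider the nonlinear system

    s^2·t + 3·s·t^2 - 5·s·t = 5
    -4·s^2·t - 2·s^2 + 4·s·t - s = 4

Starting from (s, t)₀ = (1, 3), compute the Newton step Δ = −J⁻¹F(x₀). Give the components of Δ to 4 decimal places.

At (1, 3): F = (10.0000, -7.0000).
Jacobian J = [[2·s·t + 3·t^2 - 5·t, s^2 + 6·s·t - 5·s], [-8·s·t - 4·s + 4·t - 1, -4·s^2 + 4·s]].
At the point, J = [[18.0000, 14.0000], [-17.0000, 0.0000]] (det J = 238.0000).
Solving J·Δ = −F gives Δ = (-0.4118, -0.1849).

(-0.4118, -0.1849)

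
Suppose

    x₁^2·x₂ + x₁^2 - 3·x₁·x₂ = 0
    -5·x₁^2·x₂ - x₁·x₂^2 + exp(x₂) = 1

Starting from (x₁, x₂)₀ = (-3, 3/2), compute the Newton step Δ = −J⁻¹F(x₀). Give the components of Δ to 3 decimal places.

(-0.670, -2.726)

At (-3, 3/2): F = (36.000, -57.26831).
Jacobian J = [[2·x₁·x₂ + 2·x₁ - 3·x₂, x₁^2 - 3·x₁], [-10·x₁·x₂ - x₂^2, -5·x₁^2 - 2·x₁·x₂ + exp(x₂)]].
At the point, J = [[-19.500, 18.000], [42.750, -31.51831]] (det J = -154.89294).
Solving J·Δ = −F gives Δ = (-0.670, -2.726).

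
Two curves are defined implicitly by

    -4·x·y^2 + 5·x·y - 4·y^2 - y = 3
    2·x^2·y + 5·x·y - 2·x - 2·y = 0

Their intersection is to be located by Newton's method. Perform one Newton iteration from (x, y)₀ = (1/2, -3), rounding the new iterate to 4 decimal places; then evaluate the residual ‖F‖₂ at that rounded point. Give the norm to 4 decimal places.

At (1/2, -3): F = (-61.5000, -4.0000).
Jacobian J = [[-4·y^2 + 5·y, -8·x·y + 5·x - 8·y - 1], [4·x·y + 5·y - 2, 2·x^2 + 5·x - 2]].
At the point, J = [[-51.0000, 37.5000], [-23.0000, 1.0000]] (det J = 811.5000).
Solving J·Δ = −F gives Δ = (-0.1091, 1.4917).
Then the next iterate is (x, y)₁ = (0.3909, -1.5083).
Re-evaluating at (0.3909, -1.5083): F = (-17.096689, -1.174117), so ‖F‖₂ = 17.1370.

17.1370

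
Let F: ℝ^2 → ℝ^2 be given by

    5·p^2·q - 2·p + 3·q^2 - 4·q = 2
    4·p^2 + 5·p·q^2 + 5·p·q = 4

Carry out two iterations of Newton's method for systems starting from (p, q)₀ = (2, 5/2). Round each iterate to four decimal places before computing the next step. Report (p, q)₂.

At (2, 5/2): F = (52.7500, 99.5000).
Jacobian J = [[10·p·q - 2, 5·p^2 + 6·q - 4], [8·p + 5·q^2 + 5·q, 10·p·q + 5·p]].
At the point, J = [[48.0000, 31.0000], [59.7500, 60.0000]] (det J = 1027.7500).
Solving J·Δ = −F gives Δ = (-0.0783, -1.5803).
Then the next iterate is (p, q)₁ = (1.9217, 0.9197).
Round to (1.9217, 0.9197) and repeat: F = (9.997287, 27.735992), J = [[15.673875, 19.982854], [24.201340, 27.282375]].
Δ = (-5.0275, 3.4431), so (p, q)₂ = (-3.1058, 4.3628).

(-3.1058, 4.3628)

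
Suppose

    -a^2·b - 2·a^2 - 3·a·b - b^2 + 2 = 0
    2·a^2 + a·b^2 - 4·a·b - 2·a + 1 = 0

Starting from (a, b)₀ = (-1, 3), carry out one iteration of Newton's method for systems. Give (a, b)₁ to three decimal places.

At (-1, 3): F = (-3.000, 8.000).
Jacobian J = [[-2·a·b - 4·a - 3·b, -a^2 - 3·a - 2·b], [4·a + b^2 - 4·b - 2, 2·a·b - 4·a]].
At the point, J = [[1.000, -4.000], [-9.000, -2.000]] (det J = -38.000).
Solving J·Δ = −F gives Δ = (1.000, -0.500).
Then the next iterate is (a, b)₁ = (0.000, 2.500).

(0.000, 2.500)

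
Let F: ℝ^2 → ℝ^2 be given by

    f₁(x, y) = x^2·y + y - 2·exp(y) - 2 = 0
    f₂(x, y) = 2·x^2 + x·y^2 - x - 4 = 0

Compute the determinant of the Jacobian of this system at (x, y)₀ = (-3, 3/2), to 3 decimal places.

92.144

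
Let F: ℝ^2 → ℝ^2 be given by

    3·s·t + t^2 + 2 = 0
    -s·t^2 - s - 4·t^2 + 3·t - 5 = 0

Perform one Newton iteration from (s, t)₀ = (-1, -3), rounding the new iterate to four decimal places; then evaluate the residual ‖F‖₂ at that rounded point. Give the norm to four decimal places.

11.6499

At (-1, -3): F = (20.0000, -40.0000).
Jacobian J = [[3·t, 3·s + 2·t], [-t^2 - 1, -2·s·t - 8·t + 3]].
At the point, J = [[-9.0000, -9.0000], [-10.0000, 21.0000]] (det J = -279.0000).
Solving J·Δ = −F gives Δ = (0.2151, 2.0072).
Then the next iterate is (s, t)₁ = (-0.7849, -0.9928).
Re-evaluating at (-0.7849, -0.9928): F = (5.323398, -10.362469), so ‖F‖₂ = 11.6499.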